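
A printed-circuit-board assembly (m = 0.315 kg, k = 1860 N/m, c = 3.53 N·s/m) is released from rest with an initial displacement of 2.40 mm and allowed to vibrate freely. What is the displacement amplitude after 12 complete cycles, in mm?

0.00969 mm

ζ = c/(2√(km)) = 3.53/(2√(1860 × 0.315)) = 3.53/48.41 = 0.07292.
Logarithmic decrement δ = 2πζ/√(1 − ζ²) = 2π × 0.07292/√(1 − 0.00532) = 0.4594.
After n cycles, x_n/x₀ = e^(−nδ), so x_12 = 2.40 × e^(−12 × 0.4594) = 2.40 × 0.004036 = 0.009686 mm.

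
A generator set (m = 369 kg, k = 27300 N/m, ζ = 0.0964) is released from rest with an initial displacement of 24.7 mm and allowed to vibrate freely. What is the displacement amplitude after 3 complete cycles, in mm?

3.98 mm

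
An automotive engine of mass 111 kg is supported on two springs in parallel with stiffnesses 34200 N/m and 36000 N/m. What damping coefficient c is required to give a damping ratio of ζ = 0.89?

Parallel springs add: k_eq = 34200 + 36000 = 70200 N/m.
c_c = 2√(k_eq·m) = 2√(70200 × 111) = 5583 N·s/m.
c = ζ·c_c = 0.89 × 5583 = 4969 N·s/m.

4970 N·s/m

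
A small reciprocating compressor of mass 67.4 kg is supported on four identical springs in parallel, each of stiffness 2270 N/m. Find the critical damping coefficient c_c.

Parallel springs add: k_eq = 4 × 2270 = 9080 N/m.
c_c = 2√(k_eq·m) = 2√(9080 × 67.4) = 2 × 782.3 = 1565 N·s/m.

1560 N·s/m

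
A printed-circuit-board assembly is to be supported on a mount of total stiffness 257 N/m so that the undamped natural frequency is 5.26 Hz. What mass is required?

0.235 kg

ω_n = 2πf_n = 2π × 5.26 = 33.05 rad/s.
m = k/ω_n² = 257/33.05² = 257/1092 = 0.2353 kg.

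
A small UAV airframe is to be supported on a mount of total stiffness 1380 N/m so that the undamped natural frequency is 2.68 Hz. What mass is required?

ω_n = 2πf_n = 2π × 2.68 = 16.84 rad/s.
m = k/ω_n² = 1380/16.84² = 1380/283.5 = 4.867 kg.

4.87 kg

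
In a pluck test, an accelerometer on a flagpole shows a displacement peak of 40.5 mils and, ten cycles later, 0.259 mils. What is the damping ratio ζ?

Logarithmic decrement δ = (1/n)·ln(x₀/x_n) = (1/10)·ln(40.5/0.259) = (1/10)·ln(156.4) = 0.5052.
ζ = δ/√(4π² + δ²) = 0.5052/√(39.48 + 0.255) = 0.5052/6.303 = 0.08015.

0.0802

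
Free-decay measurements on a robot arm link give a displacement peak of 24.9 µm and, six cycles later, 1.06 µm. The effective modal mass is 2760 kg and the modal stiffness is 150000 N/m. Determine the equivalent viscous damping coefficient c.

3400 N·s/m

Logarithmic decrement δ = (1/n)·ln(x₀/x_n) = (1/6)·ln(24.9/1.06) = (1/6)·ln(23.49) = 0.5261.
ζ = δ/√(4π² + δ²) = 0.5261/√(39.48 + 0.277) = 0.5261/6.305 = 0.08344.
c = ζ · 2√(km) = 0.08344 × 2√(150000 × 2760) = 0.08344 × 40690 = 3395 N·s/m.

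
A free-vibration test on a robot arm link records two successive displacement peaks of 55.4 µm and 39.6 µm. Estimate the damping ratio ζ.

0.0534

Logarithmic decrement δ = (1/n)·ln(x₀/x_n) = (1/1)·ln(55.4/39.6) = (1/1)·ln(1.399) = 0.3358.
ζ = δ/√(4π² + δ²) = 0.3358/√(39.48 + 0.113) = 0.3358/6.292 = 0.05336.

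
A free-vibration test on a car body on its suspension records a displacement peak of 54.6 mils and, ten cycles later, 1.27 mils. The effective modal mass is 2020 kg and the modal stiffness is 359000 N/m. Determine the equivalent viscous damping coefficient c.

3220 N·s/m

Logarithmic decrement δ = (1/n)·ln(x₀/x_n) = (1/10)·ln(54.6/1.27) = (1/10)·ln(42.99) = 0.3761.
ζ = δ/√(4π² + δ²) = 0.3761/√(39.48 + 0.141) = 0.3761/6.294 = 0.05975.
c = ζ · 2√(km) = 0.05975 × 2√(359000 × 2020) = 0.05975 × 53860 = 3218 N·s/m.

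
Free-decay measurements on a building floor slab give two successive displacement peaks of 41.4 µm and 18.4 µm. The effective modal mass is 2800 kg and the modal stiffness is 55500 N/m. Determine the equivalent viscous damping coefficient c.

3190 N·s/m

Logarithmic decrement δ = (1/n)·ln(x₀/x_n) = (1/1)·ln(41.4/18.4) = (1/1)·ln(2.250) = 0.8109.
ζ = δ/√(4π² + δ²) = 0.8109/√(39.48 + 0.658) = 0.8109/6.335 = 0.1280.
c = ζ · 2√(km) = 0.1280 × 2√(55500 × 2800) = 0.1280 × 24930 = 3191 N·s/m.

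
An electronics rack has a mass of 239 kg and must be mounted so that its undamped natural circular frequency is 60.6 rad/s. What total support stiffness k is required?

k = m·ω_n² = 239 × 60.60² = 239 × 3672 = 877700 N/m.

878000 N/m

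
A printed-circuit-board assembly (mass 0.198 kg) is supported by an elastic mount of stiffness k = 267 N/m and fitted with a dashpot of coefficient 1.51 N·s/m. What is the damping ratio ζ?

0.104

ω_n = √(k/m) = √(267.0/0.198) = 36.72 rad/s.
Critical damping c_c = 2√(k·m) = 2√(267.0 × 0.198) = 14.54 N·s/m, so ζ = c/c_c = 1.51/14.54 = 0.1038.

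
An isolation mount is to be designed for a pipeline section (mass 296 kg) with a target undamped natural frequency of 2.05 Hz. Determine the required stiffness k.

49100 N/m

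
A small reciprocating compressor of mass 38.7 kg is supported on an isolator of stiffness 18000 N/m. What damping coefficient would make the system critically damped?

1670 N·s/m

c_c = 2√(k·m) = 2√(18000 × 38.7) = 2 × 834.6 = 1669 N·s/m.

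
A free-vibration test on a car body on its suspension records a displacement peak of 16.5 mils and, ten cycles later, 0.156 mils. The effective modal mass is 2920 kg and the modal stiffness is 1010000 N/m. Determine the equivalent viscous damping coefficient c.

8040 N·s/m

Logarithmic decrement δ = (1/n)·ln(x₀/x_n) = (1/10)·ln(16.5/0.156) = (1/10)·ln(105.8) = 0.4661.
ζ = δ/√(4π² + δ²) = 0.4661/√(39.48 + 0.217) = 0.4661/6.300 = 0.07398.
c = ζ · 2√(km) = 0.07398 × 2√(1010000 × 2920) = 0.07398 × 108600 = 8036 N·s/m.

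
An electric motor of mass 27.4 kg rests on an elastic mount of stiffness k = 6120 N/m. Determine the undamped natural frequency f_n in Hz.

2.38 Hz

ω_n = √(k/m) = √(6120/27.4) = √223.4 = 14.95 rad/s.
f_n = ω_n/(2π) = 14.95/6.283 = 2.379 Hz.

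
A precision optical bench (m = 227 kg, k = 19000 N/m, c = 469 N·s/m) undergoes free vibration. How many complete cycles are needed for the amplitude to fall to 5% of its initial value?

ζ = c/(2√(km)) = 469/(2√(19000 × 227)) = 469/4154 = 0.1129.
Logarithmic decrement δ = 2πζ/√(1 − ζ²) = 2π × 0.1129/√(1 − 0.0127) = 0.7140.
x_n/x₀ = e^(−nδ) ≤ 0.05; take ln: n ≥ ln(1/0.05)/δ = 2.996/0.7140 = 4.195.
So 5 complete cycles are required.

5 cycles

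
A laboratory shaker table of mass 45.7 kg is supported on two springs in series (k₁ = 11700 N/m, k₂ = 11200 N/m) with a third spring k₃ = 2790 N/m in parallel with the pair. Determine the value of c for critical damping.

Series pair: k_s = k₁k₂/(k₁+k₂) = (11700)(11200)/(11700 + 11200) = 5722 N/m. In parallel with k₃: k_eq = 5722 + 2790 = 8512 N/m.
c_c = 2√(k_eq·m) = 2√(8512 × 45.7) = 2 × 623.7 = 1247 N·s/m.

1250 N·s/m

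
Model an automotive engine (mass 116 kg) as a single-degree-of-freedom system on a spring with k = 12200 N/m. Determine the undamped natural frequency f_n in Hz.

ω_n = √(k/m) = √(12200/116) = √105.2 = 10.26 rad/s.
f_n = ω_n/(2π) = 10.26/6.283 = 1.632 Hz.

1.63 Hz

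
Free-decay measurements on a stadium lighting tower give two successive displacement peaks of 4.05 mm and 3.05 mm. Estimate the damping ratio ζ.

Logarithmic decrement δ = (1/n)·ln(x₀/x_n) = (1/1)·ln(4.05/3.05) = (1/1)·ln(1.328) = 0.2836.
ζ = δ/√(4π² + δ²) = 0.2836/√(39.48 + 0.0804) = 0.2836/6.290 = 0.04509.

0.0451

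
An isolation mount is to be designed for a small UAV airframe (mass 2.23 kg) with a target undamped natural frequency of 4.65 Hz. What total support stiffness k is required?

ω_n = 2πf_n = 2π × 4.65 = 29.22 rad/s.
k = m·ω_n² = 2.23 × 29.22² = 2.23 × 853.6 = 1904 N/m.

1900 N/m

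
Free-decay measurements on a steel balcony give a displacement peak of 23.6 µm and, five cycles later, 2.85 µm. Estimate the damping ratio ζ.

0.0671

Logarithmic decrement δ = (1/n)·ln(x₀/x_n) = (1/5)·ln(23.6/2.85) = (1/5)·ln(8.281) = 0.4228.
ζ = δ/√(4π² + δ²) = 0.4228/√(39.48 + 0.179) = 0.4228/6.297 = 0.06714.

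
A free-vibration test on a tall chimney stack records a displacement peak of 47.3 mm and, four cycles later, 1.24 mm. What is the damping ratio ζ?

Logarithmic decrement δ = (1/n)·ln(x₀/x_n) = (1/4)·ln(47.3/1.24) = (1/4)·ln(38.15) = 0.9103.
ζ = δ/√(4π² + δ²) = 0.9103/√(39.48 + 0.829) = 0.9103/6.349 = 0.1434.

0.143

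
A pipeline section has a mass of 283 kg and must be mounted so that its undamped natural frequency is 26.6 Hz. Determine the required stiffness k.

7910000 N/m

ω_n = 2πf_n = 2π × 26.6 = 167.1 rad/s.
k = m·ω_n² = 283 × 167.1² = 283 × 27930 = 7905000 N/m.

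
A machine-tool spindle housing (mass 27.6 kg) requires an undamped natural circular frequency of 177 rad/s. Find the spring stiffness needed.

k = m·ω_n² = 27.6 × 177.0² = 27.6 × 31330 = 864700 N/m.

865000 N/m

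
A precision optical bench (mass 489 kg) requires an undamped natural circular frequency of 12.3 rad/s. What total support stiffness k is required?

74000 N/m

k = m·ω_n² = 489 × 12.30² = 489 × 151.3 = 73980 N/m.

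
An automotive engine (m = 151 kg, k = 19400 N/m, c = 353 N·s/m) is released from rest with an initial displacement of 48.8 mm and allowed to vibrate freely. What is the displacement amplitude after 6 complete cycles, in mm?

ζ = c/(2√(km)) = 353/(2√(19400 × 151)) = 353/3423 = 0.1031.
Logarithmic decrement δ = 2πζ/√(1 − ζ²) = 2π × 0.1031/√(1 − 0.0106) = 0.6514.
After n cycles, x_n/x₀ = e^(−nδ), so x_6 = 48.8 × e^(−6 × 0.6514) = 48.8 × 0.02007 = 0.9795 mm.

0.979 mm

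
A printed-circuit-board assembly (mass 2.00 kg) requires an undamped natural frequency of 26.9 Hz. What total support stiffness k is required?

ω_n = 2πf_n = 2π × 26.9 = 169.0 rad/s.
k = m·ω_n² = 2.00 × 169.0² = 2.00 × 28570 = 57130 N/m.

57100 N/m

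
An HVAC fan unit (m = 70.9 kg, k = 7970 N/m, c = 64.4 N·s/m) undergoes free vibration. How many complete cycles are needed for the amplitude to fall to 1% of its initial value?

18 cycles

ζ = c/(2√(km)) = 64.4/(2√(7970 × 70.9)) = 64.4/1503 = 0.04284.
Logarithmic decrement δ = 2πζ/√(1 − ζ²) = 2π × 0.04284/√(1 − 0.00183) = 0.2694.
x_n/x₀ = e^(−nδ) ≤ 0.01; take ln: n ≥ ln(1/0.01)/δ = 4.605/0.2694 = 17.09.
So 18 complete cycles are required.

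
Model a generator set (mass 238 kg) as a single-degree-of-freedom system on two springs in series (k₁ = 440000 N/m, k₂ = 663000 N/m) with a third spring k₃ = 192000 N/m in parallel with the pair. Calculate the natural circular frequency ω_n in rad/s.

Series pair: k_s = k₁k₂/(k₁+k₂) = (440000)(663000)/(440000 + 663000) = 264500 N/m. In parallel with k₃: k_eq = 264500 + 192000 = 456500 N/m.
ω_n = √(k_eq/m) = √(456500/238) = √1918 = 43.79 rad/s.

43.8 rad/s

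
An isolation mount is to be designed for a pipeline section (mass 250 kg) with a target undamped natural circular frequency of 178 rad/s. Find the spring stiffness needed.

7920000 N/m

k = m·ω_n² = 250 × 178.0² = 250 × 31680 = 7921000 N/m.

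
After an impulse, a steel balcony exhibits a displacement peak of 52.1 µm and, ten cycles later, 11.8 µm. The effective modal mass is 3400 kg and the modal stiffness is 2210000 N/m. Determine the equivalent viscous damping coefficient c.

Logarithmic decrement δ = (1/n)·ln(x₀/x_n) = (1/10)·ln(52.1/11.8) = (1/10)·ln(4.415) = 0.1485.
ζ = δ/√(4π² + δ²) = 0.1485/√(39.48 + 0.0221) = 0.1485/6.285 = 0.02363.
c = ζ · 2√(km) = 0.02363 × 2√(2210000 × 3400) = 0.02363 × 173400 = 4096 N·s/m.

4100 N·s/m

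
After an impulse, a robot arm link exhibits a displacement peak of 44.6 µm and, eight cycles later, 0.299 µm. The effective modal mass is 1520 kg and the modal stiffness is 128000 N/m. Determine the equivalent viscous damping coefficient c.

2760 N·s/m

Logarithmic decrement δ = (1/n)·ln(x₀/x_n) = (1/8)·ln(44.6/0.299) = (1/8)·ln(149.2) = 0.6256.
ζ = δ/√(4π² + δ²) = 0.6256/√(39.48 + 0.391) = 0.6256/6.314 = 0.09908.
c = ζ · 2√(km) = 0.09908 × 2√(128000 × 1520) = 0.09908 × 27900 = 2764 N·s/m.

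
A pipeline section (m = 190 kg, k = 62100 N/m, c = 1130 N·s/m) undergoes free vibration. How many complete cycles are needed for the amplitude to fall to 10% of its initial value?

ζ = c/(2√(km)) = 1130/(2√(62100 × 190)) = 1130/6870 = 0.1645.
Logarithmic decrement δ = 2πζ/√(1 − ζ²) = 2π × 0.1645/√(1 − 0.0271) = 1.048.
x_n/x₀ = e^(−nδ) ≤ 0.1; take ln: n ≥ ln(1/0.1)/δ = 2.303/1.048 = 2.198.
So 3 complete cycles are required.

3 cycles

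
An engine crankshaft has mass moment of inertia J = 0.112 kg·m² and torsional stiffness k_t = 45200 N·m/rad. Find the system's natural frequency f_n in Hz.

ω_n = √(k_t/J) = √(45200/0.112) = √403600 = 635.3 rad/s.
f_n = ω_n/(2π) = 635.3/6.283 = 101.1 Hz.

101 Hz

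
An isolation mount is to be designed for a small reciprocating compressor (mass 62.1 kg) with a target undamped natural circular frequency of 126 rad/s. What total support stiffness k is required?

986000 N/m

k = m·ω_n² = 62.1 × 126.0² = 62.1 × 15880 = 985900 N/m.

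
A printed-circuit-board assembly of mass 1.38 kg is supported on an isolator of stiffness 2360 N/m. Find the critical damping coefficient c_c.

c_c = 2√(k·m) = 2√(2360 × 1.38) = 2 × 57.07 = 114.1 N·s/m.

114 N·s/m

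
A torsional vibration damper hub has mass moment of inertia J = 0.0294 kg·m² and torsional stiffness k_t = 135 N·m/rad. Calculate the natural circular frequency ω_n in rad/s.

67.8 rad/s

ω_n = √(k_t/J) = √(135/0.0294) = √4592 = 67.76 rad/s.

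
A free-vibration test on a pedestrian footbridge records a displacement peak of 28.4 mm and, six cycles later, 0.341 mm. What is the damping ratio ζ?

0.117

Logarithmic decrement δ = (1/n)·ln(x₀/x_n) = (1/6)·ln(28.4/0.341) = (1/6)·ln(83.28) = 0.7370.
ζ = δ/√(4π² + δ²) = 0.7370/√(39.48 + 0.543) = 0.7370/6.326 = 0.1165.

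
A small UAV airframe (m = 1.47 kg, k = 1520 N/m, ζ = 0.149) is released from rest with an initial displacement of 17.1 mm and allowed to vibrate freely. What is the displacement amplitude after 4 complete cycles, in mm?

0.388 mm

Logarithmic decrement δ = 2πζ/√(1 − ζ²) = 2π × 0.1490/√(1 − 0.0222) = 0.9468.
After n cycles, x_n/x₀ = e^(−nδ), so x_4 = 17.1 × e^(−4 × 0.9468) = 17.1 × 0.02266 = 0.3875 mm.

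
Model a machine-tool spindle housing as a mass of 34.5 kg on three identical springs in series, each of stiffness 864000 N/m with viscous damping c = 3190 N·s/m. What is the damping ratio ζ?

0.506

Series springs: 1/k_eq = 3/864000, so k_eq = 864000/3 = 288000 N/m.
ω_n = √(k_eq/m) = √(288000/34.5) = 91.37 rad/s.
Critical damping c_c = 2√(k_eq·m) = 2√(288000 × 34.5) = 6304 N·s/m, so ζ = c/c_c = 3190/6304 = 0.5060.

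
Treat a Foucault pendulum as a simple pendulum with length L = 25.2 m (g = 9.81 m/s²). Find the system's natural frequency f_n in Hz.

For a simple pendulum ω_n = √(g/L) = √(9.81/25.2) = √0.3893 = 0.6239 rad/s.
f_n = ω_n/(2π) = 0.6239/6.283 = 0.09930 Hz.

0.0993 Hz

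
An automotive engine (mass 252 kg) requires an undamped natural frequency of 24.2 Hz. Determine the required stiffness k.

5830000 N/m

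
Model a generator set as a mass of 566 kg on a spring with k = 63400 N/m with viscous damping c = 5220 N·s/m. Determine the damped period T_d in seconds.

0.660 s

ω_n = √(k/m) = √(63400/566) = 10.58 rad/s.
Critical damping c_c = 2√(k·m) = 2√(63400 × 566) = 11980 N·s/m, so ζ = c/c_c = 5220/11980 = 0.4357.
ω_d = ω_n√(1 − ζ²) = 10.58 × √(1 − 0.190) = 9.526 rad/s.
T_d = 2π/ω_d = 0.6596 s.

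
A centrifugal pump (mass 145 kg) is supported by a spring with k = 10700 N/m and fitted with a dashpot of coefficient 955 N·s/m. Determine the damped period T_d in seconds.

ω_n = √(k/m) = √(10700/145) = 8.590 rad/s.
Critical damping c_c = 2√(k·m) = 2√(10700 × 145) = 2491 N·s/m, so ζ = c/c_c = 955/2491 = 0.3834.
ω_d = ω_n√(1 − ζ²) = 8.590 × √(1 − 0.147) = 7.934 rad/s.
T_d = 2π/ω_d = 0.7919 s.

0.792 s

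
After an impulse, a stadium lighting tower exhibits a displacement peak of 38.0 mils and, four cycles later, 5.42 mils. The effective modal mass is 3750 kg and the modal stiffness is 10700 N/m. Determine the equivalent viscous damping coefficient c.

Logarithmic decrement δ = (1/n)·ln(x₀/x_n) = (1/4)·ln(38.0/5.42) = (1/4)·ln(7.011) = 0.4869.
ζ = δ/√(4π² + δ²) = 0.4869/√(39.48 + 0.237) = 0.4869/6.302 = 0.07726.
c = ζ · 2√(km) = 0.07726 × 2√(10700 × 3750) = 0.07726 × 12670 = 978.8 N·s/m.

979 N·s/m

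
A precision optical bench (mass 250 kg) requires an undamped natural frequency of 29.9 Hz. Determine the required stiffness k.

ω_n = 2πf_n = 2π × 29.9 = 187.9 rad/s.
k = m·ω_n² = 250 × 187.9² = 250 × 35290 = 8824000 N/m.

8820000 N/m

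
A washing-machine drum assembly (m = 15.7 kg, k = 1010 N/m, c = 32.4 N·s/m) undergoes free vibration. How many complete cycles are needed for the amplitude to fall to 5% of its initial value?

4 cycles

ζ = c/(2√(km)) = 32.4/(2√(1010 × 15.7)) = 32.4/251.8 = 0.1286.
Logarithmic decrement δ = 2πζ/√(1 − ζ²) = 2π × 0.1286/√(1 − 0.0166) = 0.8151.
x_n/x₀ = e^(−nδ) ≤ 0.05; take ln: n ≥ ln(1/0.05)/δ = 2.996/0.8151 = 3.675.
So 4 complete cycles are required.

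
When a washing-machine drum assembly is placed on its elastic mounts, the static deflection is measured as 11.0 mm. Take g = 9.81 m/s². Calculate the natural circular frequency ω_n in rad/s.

29.9 rad/s

ω_n = √(g/δ_st) = √(9.81/0.0110) = √891.8 = 29.86 rad/s.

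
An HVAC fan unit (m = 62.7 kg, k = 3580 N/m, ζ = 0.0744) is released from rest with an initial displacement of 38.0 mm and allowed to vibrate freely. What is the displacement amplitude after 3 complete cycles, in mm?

9.31 mm

Logarithmic decrement δ = 2πζ/√(1 − ζ²) = 2π × 0.07440/√(1 − 0.00554) = 0.4688.
After n cycles, x_n/x₀ = e^(−nδ), so x_3 = 38.0 × e^(−3 × 0.4688) = 38.0 × 0.2450 = 9.312 mm.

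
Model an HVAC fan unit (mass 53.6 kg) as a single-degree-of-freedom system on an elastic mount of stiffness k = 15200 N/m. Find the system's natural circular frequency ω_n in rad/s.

16.8 rad/s

ω_n = √(k/m) = √(15200/53.6) = √283.6 = 16.84 rad/s.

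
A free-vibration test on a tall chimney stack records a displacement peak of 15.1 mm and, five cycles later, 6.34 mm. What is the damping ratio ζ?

0.0276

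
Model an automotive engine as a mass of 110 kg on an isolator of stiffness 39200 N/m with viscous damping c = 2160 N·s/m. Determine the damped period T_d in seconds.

0.390 s

ω_n = √(k/m) = √(39200/110) = 18.88 rad/s.
Critical damping c_c = 2√(k·m) = 2√(39200 × 110) = 4153 N·s/m, so ζ = c/c_c = 2160/4153 = 0.5201.
ω_d = ω_n√(1 − ζ²) = 18.88 × √(1 − 0.271) = 16.12 rad/s.
T_d = 2π/ω_d = 0.3897 s.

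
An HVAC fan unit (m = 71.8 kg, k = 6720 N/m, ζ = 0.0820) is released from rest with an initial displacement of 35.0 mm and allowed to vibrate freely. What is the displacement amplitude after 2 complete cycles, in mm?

12.4 mm

Logarithmic decrement δ = 2πζ/√(1 − ζ²) = 2π × 0.08200/√(1 − 0.00672) = 0.5170.
After n cycles, x_n/x₀ = e^(−nδ), so x_2 = 35.0 × e^(−2 × 0.5170) = 35.0 × 0.3556 = 12.45 mm.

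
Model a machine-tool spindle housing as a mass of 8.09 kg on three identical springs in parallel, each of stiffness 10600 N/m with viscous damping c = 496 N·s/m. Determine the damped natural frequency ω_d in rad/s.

54.7 rad/s

Parallel springs add: k_eq = 3 × 10600 = 31800 N/m.
ω_n = √(k_eq/m) = √(31800/8.09) = 62.70 rad/s.
Critical damping c_c = 2√(k_eq·m) = 2√(31800 × 8.09) = 1014 N·s/m, so ζ = c/c_c = 496/1014 = 0.4889.
ω_d = ω_n√(1 − ζ²) = 62.70 × √(1 − 0.239) = 54.69 rad/s.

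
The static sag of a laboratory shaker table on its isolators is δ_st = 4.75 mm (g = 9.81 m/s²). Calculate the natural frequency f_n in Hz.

7.23 Hz

ω_n = √(g/δ_st) = √(9.81/0.00475) = √2065 = 45.45 rad/s.
f_n = ω_n/(2π) = 45.45/6.283 = 7.233 Hz.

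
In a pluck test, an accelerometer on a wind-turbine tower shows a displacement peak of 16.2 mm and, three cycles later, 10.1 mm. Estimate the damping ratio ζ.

0.0251

Logarithmic decrement δ = (1/n)·ln(x₀/x_n) = (1/3)·ln(16.2/10.1) = (1/3)·ln(1.604) = 0.1575.
ζ = δ/√(4π² + δ²) = 0.1575/√(39.48 + 0.0248) = 0.1575/6.285 = 0.02506.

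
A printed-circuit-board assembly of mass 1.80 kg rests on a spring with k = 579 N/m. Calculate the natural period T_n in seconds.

0.350 s

ω_n = √(k/m) = √(579.0/1.80) = √321.7 = 17.94 rad/s.
T_n = 2π/ω_n = 6.283/17.94 = 0.3503 s.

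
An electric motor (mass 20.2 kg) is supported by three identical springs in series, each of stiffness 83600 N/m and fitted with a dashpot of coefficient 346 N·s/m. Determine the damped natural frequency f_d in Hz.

Series springs: 1/k_eq = 3/83600, so k_eq = 83600/3 = 27870 N/m.
ω_n = √(k_eq/m) = √(27870/20.2) = 37.14 rad/s.
Critical damping c_c = 2√(k_eq·m) = 2√(27870 × 20.2) = 1501 N·s/m, so ζ = c/c_c = 346/1501 = 0.2306.
ω_d = ω_n√(1 − ζ²) = 37.14 × √(1 − 0.0532) = 36.14 rad/s.
f_d = ω_d/(2π) = 5.752 Hz.

5.75 Hz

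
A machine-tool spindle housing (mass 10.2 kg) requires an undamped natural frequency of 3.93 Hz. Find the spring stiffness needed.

6220 N/m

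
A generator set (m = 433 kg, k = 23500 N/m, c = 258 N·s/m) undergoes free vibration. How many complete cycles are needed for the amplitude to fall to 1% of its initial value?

19 cycles

ζ = c/(2√(km)) = 258/(2√(23500 × 433)) = 258/6380 = 0.04044.
Logarithmic decrement δ = 2πζ/√(1 − ζ²) = 2π × 0.04044/√(1 − 0.00164) = 0.2543.
x_n/x₀ = e^(−nδ) ≤ 0.01; take ln: n ≥ ln(1/0.01)/δ = 4.605/0.2543 = 18.11.
So 19 complete cycles are required.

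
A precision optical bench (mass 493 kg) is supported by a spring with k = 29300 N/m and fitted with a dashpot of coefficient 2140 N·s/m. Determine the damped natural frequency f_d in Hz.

ω_n = √(k/m) = √(29300/493) = 7.709 rad/s.
Critical damping c_c = 2√(k·m) = 2√(29300 × 493) = 7601 N·s/m, so ζ = c/c_c = 2140/7601 = 0.2815.
ω_d = ω_n√(1 − ζ²) = 7.709 × √(1 − 0.0793) = 7.397 rad/s.
f_d = ω_d/(2π) = 1.177 Hz.

1.18 Hz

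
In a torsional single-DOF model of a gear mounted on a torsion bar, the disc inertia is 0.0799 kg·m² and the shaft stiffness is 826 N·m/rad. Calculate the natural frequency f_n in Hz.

ω_n = √(k_t/J) = √(826/0.0799) = √10340 = 101.7 rad/s.
f_n = ω_n/(2π) = 101.7/6.283 = 16.18 Hz.

16.2 Hz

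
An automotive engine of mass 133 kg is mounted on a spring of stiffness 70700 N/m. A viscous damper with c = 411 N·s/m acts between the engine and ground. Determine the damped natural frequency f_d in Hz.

3.66 Hz

ω_n = √(k/m) = √(70700/133) = 23.06 rad/s.
Critical damping c_c = 2√(k·m) = 2√(70700 × 133) = 6133 N·s/m, so ζ = c/c_c = 411/6133 = 0.06702.
ω_d = ω_n√(1 − ζ²) = 23.06 × √(1 − 0.00449) = 23.00 rad/s.
f_d = ω_d/(2π) = 3.661 Hz.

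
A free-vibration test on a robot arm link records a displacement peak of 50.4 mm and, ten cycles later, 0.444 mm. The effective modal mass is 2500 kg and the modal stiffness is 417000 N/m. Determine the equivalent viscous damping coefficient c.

4850 N·s/m

Logarithmic decrement δ = (1/n)·ln(x₀/x_n) = (1/10)·ln(50.4/0.444) = (1/10)·ln(113.5) = 0.4732.
ζ = δ/√(4π² + δ²) = 0.4732/√(39.48 + 0.224) = 0.4732/6.301 = 0.07510.
c = ζ · 2√(km) = 0.07510 × 2√(417000 × 2500) = 0.07510 × 64580 = 4850 N·s/m.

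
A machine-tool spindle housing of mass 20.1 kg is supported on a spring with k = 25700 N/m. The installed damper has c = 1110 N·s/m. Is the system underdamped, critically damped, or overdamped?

underdamped

c_c = 2√(k·m) = 1437 N·s/m; ζ = c/c_c = 1110/1437 = 0.772.
Since ζ < 1 the system is underdamped.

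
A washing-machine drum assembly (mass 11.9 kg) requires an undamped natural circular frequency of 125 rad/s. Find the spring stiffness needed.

186000 N/m

k = m·ω_n² = 11.9 × 125.0² = 11.9 × 15620 = 185900 N/m.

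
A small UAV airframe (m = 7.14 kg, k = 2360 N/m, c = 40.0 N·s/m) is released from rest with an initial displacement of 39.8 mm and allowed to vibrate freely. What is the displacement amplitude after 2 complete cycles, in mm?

5.61 mm

ζ = c/(2√(km)) = 40.0/(2√(2360 × 7.14)) = 40.0/259.6 = 0.1541.
Logarithmic decrement δ = 2πζ/√(1 − ζ²) = 2π × 0.1541/√(1 − 0.0237) = 0.9798.
After n cycles, x_n/x₀ = e^(−nδ), so x_2 = 39.8 × e^(−2 × 0.9798) = 39.8 × 0.1409 = 5.609 mm.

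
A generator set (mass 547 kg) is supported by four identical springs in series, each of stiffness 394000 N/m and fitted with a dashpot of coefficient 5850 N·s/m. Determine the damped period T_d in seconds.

0.511 s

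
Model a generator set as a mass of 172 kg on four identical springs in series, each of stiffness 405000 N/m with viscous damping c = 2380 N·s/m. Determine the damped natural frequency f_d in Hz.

3.70 Hz

Series springs: 1/k_eq = 4/405000, so k_eq = 405000/4 = 101200 N/m.
ω_n = √(k_eq/m) = √(101200/172) = 24.26 rad/s.
Critical damping c_c = 2√(k_eq·m) = 2√(101200 × 172) = 8346 N·s/m, so ζ = c/c_c = 2380/8346 = 0.2852.
ω_d = ω_n√(1 − ζ²) = 24.26 × √(1 − 0.0813) = 23.26 rad/s.
f_d = ω_d/(2π) = 3.701 Hz.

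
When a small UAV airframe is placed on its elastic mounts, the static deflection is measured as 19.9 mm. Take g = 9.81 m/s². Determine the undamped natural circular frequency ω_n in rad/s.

22.2 rad/s

ω_n = √(g/δ_st) = √(9.81/0.0199) = √493.0 = 22.20 rad/s.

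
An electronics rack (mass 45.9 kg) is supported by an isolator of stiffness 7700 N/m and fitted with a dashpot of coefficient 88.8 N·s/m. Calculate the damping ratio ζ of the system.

0.0747

ω_n = √(k/m) = √(7700/45.9) = 12.95 rad/s.
Critical damping c_c = 2√(k·m) = 2√(7700 × 45.9) = 1189 N·s/m, so ζ = c/c_c = 88.8/1189 = 0.07468.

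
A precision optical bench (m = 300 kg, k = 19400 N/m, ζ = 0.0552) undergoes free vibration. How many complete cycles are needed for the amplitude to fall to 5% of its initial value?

9 cycles

Logarithmic decrement δ = 2πζ/√(1 − ζ²) = 2π × 0.05520/√(1 − 0.00305) = 0.3474.
x_n/x₀ = e^(−nδ) ≤ 0.05; take ln: n ≥ ln(1/0.05)/δ = 2.996/0.3474 = 8.624.
So 9 complete cycles are required.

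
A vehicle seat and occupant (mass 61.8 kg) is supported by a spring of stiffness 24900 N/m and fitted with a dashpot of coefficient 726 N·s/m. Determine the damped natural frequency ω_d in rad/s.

ω_n = √(k/m) = √(24900/61.8) = 20.07 rad/s.
Critical damping c_c = 2√(k·m) = 2√(24900 × 61.8) = 2481 N·s/m, so ζ = c/c_c = 726/2481 = 0.2926.
ω_d = ω_n√(1 − ζ²) = 20.07 × √(1 − 0.0856) = 19.19 rad/s.

19.2 rad/s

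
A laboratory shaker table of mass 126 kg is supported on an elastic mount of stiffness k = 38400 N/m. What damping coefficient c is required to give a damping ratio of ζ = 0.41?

1800 N·s/m

c_c = 2√(k·m) = 2√(38400 × 126) = 4399 N·s/m.
c = ζ·c_c = 0.41 × 4399 = 1804 N·s/m.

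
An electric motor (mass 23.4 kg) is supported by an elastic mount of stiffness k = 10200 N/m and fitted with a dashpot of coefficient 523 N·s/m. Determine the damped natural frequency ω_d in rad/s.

ω_n = √(k/m) = √(10200/23.4) = 20.88 rad/s.
Critical damping c_c = 2√(k·m) = 2√(10200 × 23.4) = 977.1 N·s/m, so ζ = c/c_c = 523/977.1 = 0.5353.
ω_d = ω_n√(1 − ζ²) = 20.88 × √(1 − 0.287) = 17.64 rad/s.

17.6 rad/s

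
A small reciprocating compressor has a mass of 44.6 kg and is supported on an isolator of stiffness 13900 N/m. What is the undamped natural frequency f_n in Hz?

ω_n = √(k/m) = √(13900/44.6) = √311.7 = 17.65 rad/s.
f_n = ω_n/(2π) = 17.65/6.283 = 2.810 Hz.

2.81 Hz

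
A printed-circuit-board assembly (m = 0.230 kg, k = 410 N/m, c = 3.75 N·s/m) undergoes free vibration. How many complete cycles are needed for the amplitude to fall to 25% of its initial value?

2 cycles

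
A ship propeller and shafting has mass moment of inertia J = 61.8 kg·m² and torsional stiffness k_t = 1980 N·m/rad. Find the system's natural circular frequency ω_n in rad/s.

ω_n = √(k_t/J) = √(1980/61.8) = √32.04 = 5.660 rad/s.

5.66 rad/s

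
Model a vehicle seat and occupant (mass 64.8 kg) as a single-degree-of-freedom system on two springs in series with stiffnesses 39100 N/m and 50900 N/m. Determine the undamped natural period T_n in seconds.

0.340 s

Series springs: 1/k_eq = 1/39100 + 1/50900 = 4.522×10^-5, so k_eq = 22110 N/m.
ω_n = √(k_eq/m) = √(22110/64.8) = √341.3 = 18.47 rad/s.
T_n = 2π/ω_n = 6.283/18.47 = 0.3401 s.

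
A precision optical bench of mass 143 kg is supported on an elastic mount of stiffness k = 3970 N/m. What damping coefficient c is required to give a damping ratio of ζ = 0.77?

1160 N·s/m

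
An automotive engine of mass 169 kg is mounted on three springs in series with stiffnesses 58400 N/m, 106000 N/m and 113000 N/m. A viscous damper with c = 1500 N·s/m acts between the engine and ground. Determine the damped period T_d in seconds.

Series springs: 1/k_eq = 1/58400 + 1/106000 + 1/113000 = 3.541×10^-5, so k_eq = 28240 N/m.
ω_n = √(k_eq/m) = √(28240/169) = 12.93 rad/s.
Critical damping c_c = 2√(k_eq·m) = 2√(28240 × 169) = 4369 N·s/m, so ζ = c/c_c = 1500/4369 = 0.3433.
ω_d = ω_n√(1 − ζ²) = 12.93 × √(1 − 0.118) = 12.14 rad/s.
T_d = 2π/ω_d = 0.5175 s.

0.517 s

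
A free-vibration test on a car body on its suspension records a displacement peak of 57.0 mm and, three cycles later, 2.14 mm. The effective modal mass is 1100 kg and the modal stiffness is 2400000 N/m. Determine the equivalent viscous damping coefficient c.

Logarithmic decrement δ = (1/n)·ln(x₀/x_n) = (1/3)·ln(57.0/2.14) = (1/3)·ln(26.64) = 1.094.
ζ = δ/√(4π² + δ²) = 1.094/√(39.48 + 1.20) = 1.094/6.378 = 0.1715.
c = ζ · 2√(km) = 0.1715 × 2√(2400000 × 1100) = 0.1715 × 102800 = 17630 N·s/m.

17600 N·s/m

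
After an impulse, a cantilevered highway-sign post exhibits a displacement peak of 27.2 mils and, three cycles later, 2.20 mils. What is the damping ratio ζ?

Logarithmic decrement δ = (1/n)·ln(x₀/x_n) = (1/3)·ln(27.2/2.20) = (1/3)·ln(12.36) = 0.8383.
ζ = δ/√(4π² + δ²) = 0.8383/√(39.48 + 0.703) = 0.8383/6.339 = 0.1322.

0.132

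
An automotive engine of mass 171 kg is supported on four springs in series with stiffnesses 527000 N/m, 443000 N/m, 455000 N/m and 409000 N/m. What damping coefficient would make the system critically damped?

Series springs: 1/k_eq = 1/527000 + 1/443000 + 1/455000 + 1/409000 = 8.798×10^-6, so k_eq = 113700 N/m.
c_c = 2√(k_eq·m) = 2√(113700 × 171) = 2 × 4409 = 8817 N·s/m.

8820 N·s/m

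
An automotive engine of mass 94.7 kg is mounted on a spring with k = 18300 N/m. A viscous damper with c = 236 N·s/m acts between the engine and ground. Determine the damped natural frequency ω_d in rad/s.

13.8 rad/s

ω_n = √(k/m) = √(18300/94.7) = 13.90 rad/s.
Critical damping c_c = 2√(k·m) = 2√(18300 × 94.7) = 2633 N·s/m, so ζ = c/c_c = 236/2633 = 0.08964.
ω_d = ω_n√(1 − ζ²) = 13.90 × √(1 − 0.00803) = 13.85 rad/s.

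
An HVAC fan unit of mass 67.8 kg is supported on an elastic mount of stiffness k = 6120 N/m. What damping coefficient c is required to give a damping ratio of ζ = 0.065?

83.7 N·s/m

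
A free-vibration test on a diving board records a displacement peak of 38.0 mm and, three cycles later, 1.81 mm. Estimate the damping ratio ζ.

Logarithmic decrement δ = (1/n)·ln(x₀/x_n) = (1/3)·ln(38.0/1.81) = (1/3)·ln(20.99) = 1.015.
ζ = δ/√(4π² + δ²) = 1.015/√(39.48 + 1.03) = 1.015/6.365 = 0.1594.

0.159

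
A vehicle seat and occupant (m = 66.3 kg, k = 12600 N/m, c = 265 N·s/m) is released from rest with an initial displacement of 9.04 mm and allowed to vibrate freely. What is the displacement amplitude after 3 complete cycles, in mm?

ζ = c/(2√(km)) = 265/(2√(12600 × 66.3)) = 265/1828 = 0.1450.
Logarithmic decrement δ = 2πζ/√(1 − ζ²) = 2π × 0.1450/√(1 − 0.0210) = 0.9206.
After n cycles, x_n/x₀ = e^(−nδ), so x_3 = 9.04 × e^(−3 × 0.9206) = 9.04 × 0.06318 = 0.5711 mm.

0.571 mm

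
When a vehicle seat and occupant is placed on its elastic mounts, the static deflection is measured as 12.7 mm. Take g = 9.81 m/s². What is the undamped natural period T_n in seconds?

0.226 s

ω_n = √(g/δ_st) = √(9.81/0.0127) = √772.4 = 27.79 rad/s.
T_n = 2π/ω_n = 6.283/27.79 = 0.2261 s.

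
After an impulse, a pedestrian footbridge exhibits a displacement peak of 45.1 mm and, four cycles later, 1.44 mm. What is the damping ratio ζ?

Logarithmic decrement δ = (1/n)·ln(x₀/x_n) = (1/4)·ln(45.1/1.44) = (1/4)·ln(31.32) = 0.8611.
ζ = δ/√(4π² + δ²) = 0.8611/√(39.48 + 0.741) = 0.8611/6.342 = 0.1358.

0.136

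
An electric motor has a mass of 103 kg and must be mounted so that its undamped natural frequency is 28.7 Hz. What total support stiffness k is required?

ω_n = 2πf_n = 2π × 28.7 = 180.3 rad/s.
k = m·ω_n² = 103 × 180.3² = 103 × 32520 = 3349000 N/m.

3350000 N/m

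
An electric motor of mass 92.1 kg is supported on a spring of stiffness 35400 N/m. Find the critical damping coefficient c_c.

3610 N·s/m

c_c = 2√(k·m) = 2√(35400 × 92.1) = 2 × 1806 = 3611 N·s/m.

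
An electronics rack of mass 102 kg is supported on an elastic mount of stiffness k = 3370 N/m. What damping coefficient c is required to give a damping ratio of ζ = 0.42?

492 N·s/m

c_c = 2√(k·m) = 2√(3370 × 102) = 1173 N·s/m.
c = ζ·c_c = 0.42 × 1173 = 492.5 N·s/m.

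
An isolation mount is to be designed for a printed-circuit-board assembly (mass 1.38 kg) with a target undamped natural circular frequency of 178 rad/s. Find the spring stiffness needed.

k = m·ω_n² = 1.38 × 178.0² = 1.38 × 31680 = 43720 N/m.

43700 N/m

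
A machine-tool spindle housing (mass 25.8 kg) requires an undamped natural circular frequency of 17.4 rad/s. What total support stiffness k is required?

k = m·ω_n² = 25.8 × 17.40² = 25.8 × 302.8 = 7811 N/m.

7810 N/m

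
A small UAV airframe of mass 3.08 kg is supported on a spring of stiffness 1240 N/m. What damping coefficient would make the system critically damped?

124 N·s/m

c_c = 2√(k·m) = 2√(1240 × 3.08) = 2 × 61.80 = 123.6 N·s/m.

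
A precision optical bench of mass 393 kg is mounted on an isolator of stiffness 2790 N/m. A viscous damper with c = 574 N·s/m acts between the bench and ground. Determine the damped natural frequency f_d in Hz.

ω_n = √(k/m) = √(2790/393) = 2.664 rad/s.
Critical damping c_c = 2√(k·m) = 2√(2790 × 393) = 2094 N·s/m, so ζ = c/c_c = 574/2094 = 0.2741.
ω_d = ω_n√(1 − ζ²) = 2.664 × √(1 − 0.0751) = 2.562 rad/s.
f_d = ω_d/(2π) = 0.4078 Hz.

0.408 Hz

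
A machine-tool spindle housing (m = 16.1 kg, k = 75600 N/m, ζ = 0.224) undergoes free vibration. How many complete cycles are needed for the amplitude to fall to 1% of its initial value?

4 cycles

Logarithmic decrement δ = 2πζ/√(1 − ζ²) = 2π × 0.2240/√(1 − 0.0502) = 1.444.
x_n/x₀ = e^(−nδ) ≤ 0.01; take ln: n ≥ ln(1/0.01)/δ = 4.605/1.444 = 3.189.
So 4 complete cycles are required.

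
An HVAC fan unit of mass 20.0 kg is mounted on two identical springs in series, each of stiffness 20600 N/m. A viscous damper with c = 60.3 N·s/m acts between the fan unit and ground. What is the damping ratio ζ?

0.0664

Series springs: 1/k_eq = 2/20600, so k_eq = 20600/2 = 10300 N/m.
ω_n = √(k_eq/m) = √(10300/20.0) = 22.69 rad/s.
Critical damping c_c = 2√(k_eq·m) = 2√(10300 × 20.0) = 907.7 N·s/m, so ζ = c/c_c = 60.3/907.7 = 0.06643.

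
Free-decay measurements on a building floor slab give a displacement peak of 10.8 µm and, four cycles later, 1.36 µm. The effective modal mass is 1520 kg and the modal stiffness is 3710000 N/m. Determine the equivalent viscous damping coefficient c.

Logarithmic decrement δ = (1/n)·ln(x₀/x_n) = (1/4)·ln(10.8/1.36) = (1/4)·ln(7.941) = 0.5180.
ζ = δ/√(4π² + δ²) = 0.5180/√(39.48 + 0.268) = 0.5180/6.305 = 0.08217.
c = ζ · 2√(km) = 0.08217 × 2√(3710000 × 1520) = 0.08217 × 150200 = 12340 N·s/m.

12300 N·s/m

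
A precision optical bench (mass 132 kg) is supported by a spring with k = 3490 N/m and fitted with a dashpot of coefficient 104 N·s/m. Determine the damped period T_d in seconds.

1.23 s

ω_n = √(k/m) = √(3490/132) = 5.142 rad/s.
Critical damping c_c = 2√(k·m) = 2√(3490 × 132) = 1357 N·s/m, so ζ = c/c_c = 104/1357 = 0.07661.
ω_d = ω_n√(1 − ζ²) = 5.142 × √(1 − 0.00587) = 5.127 rad/s.
T_d = 2π/ω_d = 1.226 s.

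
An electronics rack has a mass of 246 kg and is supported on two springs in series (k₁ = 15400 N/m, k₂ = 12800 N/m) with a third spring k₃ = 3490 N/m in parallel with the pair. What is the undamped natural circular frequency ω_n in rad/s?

6.53 rad/s

Series pair: k_s = k₁k₂/(k₁+k₂) = (15400)(12800)/(15400 + 12800) = 6990 N/m. In parallel with k₃: k_eq = 6990 + 3490 = 10480 N/m.
ω_n = √(k_eq/m) = √(10480/246) = √42.60 = 6.527 rad/s.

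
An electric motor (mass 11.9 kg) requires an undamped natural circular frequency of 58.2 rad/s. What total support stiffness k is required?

k = m·ω_n² = 11.9 × 58.20² = 11.9 × 3387 = 40310 N/m.

40300 N/m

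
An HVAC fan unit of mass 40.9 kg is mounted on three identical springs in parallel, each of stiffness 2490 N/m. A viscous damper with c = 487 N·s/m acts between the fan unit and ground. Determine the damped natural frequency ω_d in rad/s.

12.1 rad/s

Parallel springs add: k_eq = 3 × 2490 = 7470 N/m.
ω_n = √(k_eq/m) = √(7470/40.9) = 13.51 rad/s.
Critical damping c_c = 2√(k_eq·m) = 2√(7470 × 40.9) = 1105 N·s/m, so ζ = c/c_c = 487/1105 = 0.4405.
ω_d = ω_n√(1 − ζ²) = 13.51 × √(1 − 0.194) = 12.13 rad/s.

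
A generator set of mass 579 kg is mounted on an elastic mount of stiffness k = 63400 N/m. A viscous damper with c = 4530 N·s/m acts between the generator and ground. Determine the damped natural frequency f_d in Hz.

1.54 Hz

ω_n = √(k/m) = √(63400/579) = 10.46 rad/s.
Critical damping c_c = 2√(k·m) = 2√(63400 × 579) = 12120 N·s/m, so ζ = c/c_c = 4530/12120 = 0.3738.
ω_d = ω_n√(1 − ζ²) = 10.46 × √(1 − 0.140) = 9.705 rad/s.
f_d = ω_d/(2π) = 1.545 Hz.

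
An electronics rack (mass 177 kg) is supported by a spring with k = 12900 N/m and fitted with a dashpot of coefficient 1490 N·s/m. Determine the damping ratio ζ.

ω_n = √(k/m) = √(12900/177) = 8.537 rad/s.
Critical damping c_c = 2√(k·m) = 2√(12900 × 177) = 3022 N·s/m, so ζ = c/c_c = 1490/3022 = 0.4930.

0.493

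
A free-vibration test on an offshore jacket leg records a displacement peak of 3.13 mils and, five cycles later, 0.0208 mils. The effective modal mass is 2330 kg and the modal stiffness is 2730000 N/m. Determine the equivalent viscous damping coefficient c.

Logarithmic decrement δ = (1/n)·ln(x₀/x_n) = (1/5)·ln(3.13/0.0208) = (1/5)·ln(150.5) = 1.003.
ζ = δ/√(4π² + δ²) = 1.003/√(39.48 + 1.01) = 1.003/6.363 = 0.1576.
c = ζ · 2√(km) = 0.1576 × 2√(2730000 × 2330) = 0.1576 × 159500 = 25140 N·s/m.

25100 N·s/m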